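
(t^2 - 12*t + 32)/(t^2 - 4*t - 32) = (t - 4)/(t + 4)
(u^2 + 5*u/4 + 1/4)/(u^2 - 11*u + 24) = (4*u^2 + 5*u + 1)/(4*(u^2 - 11*u + 24))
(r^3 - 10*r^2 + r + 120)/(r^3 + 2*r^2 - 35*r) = (r^2 - 5*r - 24)/(r*(r + 7))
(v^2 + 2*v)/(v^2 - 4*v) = (v + 2)/(v - 4)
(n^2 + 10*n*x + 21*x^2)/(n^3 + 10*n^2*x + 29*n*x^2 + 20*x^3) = (n^2 + 10*n*x + 21*x^2)/(n^3 + 10*n^2*x + 29*n*x^2 + 20*x^3)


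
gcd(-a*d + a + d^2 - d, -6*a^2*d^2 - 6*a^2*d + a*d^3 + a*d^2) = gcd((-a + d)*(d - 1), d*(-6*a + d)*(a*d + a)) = 1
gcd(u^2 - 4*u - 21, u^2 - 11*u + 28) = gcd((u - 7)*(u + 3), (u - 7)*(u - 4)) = u - 7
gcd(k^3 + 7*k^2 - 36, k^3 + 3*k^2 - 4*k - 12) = k^2 + k - 6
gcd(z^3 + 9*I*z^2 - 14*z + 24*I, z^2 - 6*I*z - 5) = z - I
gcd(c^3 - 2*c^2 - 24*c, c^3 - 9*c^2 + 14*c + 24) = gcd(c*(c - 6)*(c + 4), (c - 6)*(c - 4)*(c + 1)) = c - 6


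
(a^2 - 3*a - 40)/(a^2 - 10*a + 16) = (a + 5)/(a - 2)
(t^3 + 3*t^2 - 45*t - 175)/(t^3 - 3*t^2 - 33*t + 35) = (t + 5)/(t - 1)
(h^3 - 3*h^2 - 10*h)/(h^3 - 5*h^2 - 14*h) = (h - 5)/(h - 7)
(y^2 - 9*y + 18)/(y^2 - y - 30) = (y - 3)/(y + 5)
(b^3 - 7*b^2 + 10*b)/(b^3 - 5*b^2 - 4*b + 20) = b/(b + 2)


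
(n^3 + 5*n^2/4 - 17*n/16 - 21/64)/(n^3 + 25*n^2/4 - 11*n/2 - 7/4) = (n^2 + n - 21/16)/(n^2 + 6*n - 7)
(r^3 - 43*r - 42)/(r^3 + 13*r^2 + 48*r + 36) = (r - 7)/(r + 6)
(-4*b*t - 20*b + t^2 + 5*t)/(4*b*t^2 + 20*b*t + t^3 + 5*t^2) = (-4*b + t)/(t*(4*b + t))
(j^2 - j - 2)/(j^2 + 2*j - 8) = (j + 1)/(j + 4)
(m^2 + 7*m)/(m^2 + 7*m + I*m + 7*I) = m/(m + I)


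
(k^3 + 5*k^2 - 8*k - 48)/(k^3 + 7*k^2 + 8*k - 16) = (k - 3)/(k - 1)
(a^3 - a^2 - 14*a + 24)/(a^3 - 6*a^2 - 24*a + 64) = (a - 3)/(a - 8)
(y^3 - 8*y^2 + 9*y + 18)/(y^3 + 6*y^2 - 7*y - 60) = (y^2 - 5*y - 6)/(y^2 + 9*y + 20)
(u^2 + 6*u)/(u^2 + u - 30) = u/(u - 5)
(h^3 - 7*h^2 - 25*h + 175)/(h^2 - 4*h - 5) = (h^2 - 2*h - 35)/(h + 1)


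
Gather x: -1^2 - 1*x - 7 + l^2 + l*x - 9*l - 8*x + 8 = l^2 - 9*l + x*(l - 9)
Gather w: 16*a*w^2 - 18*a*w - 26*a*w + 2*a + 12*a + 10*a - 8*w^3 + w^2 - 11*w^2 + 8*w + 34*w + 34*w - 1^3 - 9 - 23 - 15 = 24*a - 8*w^3 + w^2*(16*a - 10) + w*(76 - 44*a) - 48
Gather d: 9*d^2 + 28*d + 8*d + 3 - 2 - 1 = 9*d^2 + 36*d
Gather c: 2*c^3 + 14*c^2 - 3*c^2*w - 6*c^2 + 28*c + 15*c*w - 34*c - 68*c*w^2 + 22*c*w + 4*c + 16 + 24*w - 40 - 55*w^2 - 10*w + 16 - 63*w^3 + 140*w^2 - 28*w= 2*c^3 + c^2*(8 - 3*w) + c*(-68*w^2 + 37*w - 2) - 63*w^3 + 85*w^2 - 14*w - 8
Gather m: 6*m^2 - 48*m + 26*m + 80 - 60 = 6*m^2 - 22*m + 20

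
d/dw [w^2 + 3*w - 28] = 2*w + 3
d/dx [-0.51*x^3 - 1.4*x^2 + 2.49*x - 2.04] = -1.53*x^2 - 2.8*x + 2.49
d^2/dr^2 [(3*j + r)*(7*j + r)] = 2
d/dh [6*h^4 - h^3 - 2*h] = 24*h^3 - 3*h^2 - 2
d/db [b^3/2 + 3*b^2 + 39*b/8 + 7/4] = 3*b^2/2 + 6*b + 39/8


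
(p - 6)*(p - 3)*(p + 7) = p^3 - 2*p^2 - 45*p + 126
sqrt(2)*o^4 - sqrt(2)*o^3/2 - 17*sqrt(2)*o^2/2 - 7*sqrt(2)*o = o*(o - 7/2)*(o + 2)*(sqrt(2)*o + sqrt(2))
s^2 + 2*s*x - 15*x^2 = (s - 3*x)*(s + 5*x)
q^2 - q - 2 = (q - 2)*(q + 1)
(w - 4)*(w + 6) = w^2 + 2*w - 24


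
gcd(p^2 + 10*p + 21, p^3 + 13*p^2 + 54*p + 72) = p + 3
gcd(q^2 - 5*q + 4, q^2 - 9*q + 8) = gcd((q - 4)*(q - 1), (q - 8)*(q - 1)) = q - 1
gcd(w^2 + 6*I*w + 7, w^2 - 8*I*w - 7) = w - I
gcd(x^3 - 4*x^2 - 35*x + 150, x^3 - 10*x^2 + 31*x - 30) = x - 5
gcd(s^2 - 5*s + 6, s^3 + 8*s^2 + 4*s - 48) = s - 2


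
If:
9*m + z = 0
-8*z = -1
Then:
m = -1/72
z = 1/8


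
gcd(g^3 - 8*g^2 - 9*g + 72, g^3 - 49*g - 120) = g^2 - 5*g - 24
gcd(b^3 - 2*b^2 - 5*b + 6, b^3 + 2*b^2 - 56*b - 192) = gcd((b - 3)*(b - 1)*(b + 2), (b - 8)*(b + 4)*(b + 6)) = 1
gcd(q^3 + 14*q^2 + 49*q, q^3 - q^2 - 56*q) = q^2 + 7*q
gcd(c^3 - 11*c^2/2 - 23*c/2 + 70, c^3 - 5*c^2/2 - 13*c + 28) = c^2 - c/2 - 14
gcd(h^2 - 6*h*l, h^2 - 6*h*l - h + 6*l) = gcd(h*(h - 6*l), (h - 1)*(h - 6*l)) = h - 6*l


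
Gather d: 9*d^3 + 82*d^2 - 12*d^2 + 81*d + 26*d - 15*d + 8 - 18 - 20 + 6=9*d^3 + 70*d^2 + 92*d - 24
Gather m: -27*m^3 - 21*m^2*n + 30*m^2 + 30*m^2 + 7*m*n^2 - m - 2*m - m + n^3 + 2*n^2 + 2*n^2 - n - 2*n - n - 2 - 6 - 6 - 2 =-27*m^3 + m^2*(60 - 21*n) + m*(7*n^2 - 4) + n^3 + 4*n^2 - 4*n - 16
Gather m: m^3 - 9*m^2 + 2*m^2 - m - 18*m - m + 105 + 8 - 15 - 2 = m^3 - 7*m^2 - 20*m + 96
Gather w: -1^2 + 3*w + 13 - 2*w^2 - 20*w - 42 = -2*w^2 - 17*w - 30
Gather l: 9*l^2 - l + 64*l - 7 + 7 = 9*l^2 + 63*l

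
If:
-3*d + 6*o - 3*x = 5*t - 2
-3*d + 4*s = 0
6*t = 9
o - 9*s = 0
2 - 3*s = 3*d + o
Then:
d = 1/6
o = 9/8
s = 1/8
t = 3/2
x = 1/4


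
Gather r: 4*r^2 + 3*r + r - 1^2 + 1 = 4*r^2 + 4*r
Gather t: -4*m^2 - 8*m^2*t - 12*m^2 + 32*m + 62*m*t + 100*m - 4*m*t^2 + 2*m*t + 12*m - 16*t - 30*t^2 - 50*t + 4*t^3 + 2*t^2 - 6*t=-16*m^2 + 144*m + 4*t^3 + t^2*(-4*m - 28) + t*(-8*m^2 + 64*m - 72)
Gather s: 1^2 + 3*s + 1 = 3*s + 2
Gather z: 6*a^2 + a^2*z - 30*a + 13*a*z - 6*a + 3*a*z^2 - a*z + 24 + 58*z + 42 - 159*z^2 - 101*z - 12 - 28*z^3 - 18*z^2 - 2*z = 6*a^2 - 36*a - 28*z^3 + z^2*(3*a - 177) + z*(a^2 + 12*a - 45) + 54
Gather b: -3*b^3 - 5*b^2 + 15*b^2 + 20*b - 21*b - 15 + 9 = -3*b^3 + 10*b^2 - b - 6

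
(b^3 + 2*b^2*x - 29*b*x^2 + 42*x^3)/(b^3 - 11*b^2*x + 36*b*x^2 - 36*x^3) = (-b - 7*x)/(-b + 6*x)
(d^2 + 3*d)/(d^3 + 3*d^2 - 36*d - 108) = d/(d^2 - 36)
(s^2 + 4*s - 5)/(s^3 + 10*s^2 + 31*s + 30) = (s - 1)/(s^2 + 5*s + 6)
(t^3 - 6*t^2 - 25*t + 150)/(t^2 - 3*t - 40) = (t^2 - 11*t + 30)/(t - 8)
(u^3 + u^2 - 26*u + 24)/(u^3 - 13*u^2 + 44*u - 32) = (u + 6)/(u - 8)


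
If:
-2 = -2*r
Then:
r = 1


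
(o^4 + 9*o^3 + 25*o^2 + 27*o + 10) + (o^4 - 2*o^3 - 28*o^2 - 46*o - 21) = 2*o^4 + 7*o^3 - 3*o^2 - 19*o - 11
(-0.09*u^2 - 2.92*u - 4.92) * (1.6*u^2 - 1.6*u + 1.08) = -0.144*u^4 - 4.528*u^3 - 3.2972*u^2 + 4.7184*u - 5.3136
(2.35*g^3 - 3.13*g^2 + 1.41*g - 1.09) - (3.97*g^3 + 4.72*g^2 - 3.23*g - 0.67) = -1.62*g^3 - 7.85*g^2 + 4.64*g - 0.42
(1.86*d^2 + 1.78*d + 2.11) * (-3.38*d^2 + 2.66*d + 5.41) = -6.2868*d^4 - 1.0688*d^3 + 7.6656*d^2 + 15.2424*d + 11.4151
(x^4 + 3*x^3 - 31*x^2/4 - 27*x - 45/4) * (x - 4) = x^5 - x^4 - 79*x^3/4 + 4*x^2 + 387*x/4 + 45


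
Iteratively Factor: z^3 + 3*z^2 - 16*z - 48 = (z + 4)*(z^2 - z - 12) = (z + 3)*(z + 4)*(z - 4)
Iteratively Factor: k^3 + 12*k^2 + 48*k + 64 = (k + 4)*(k^2 + 8*k + 16) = (k + 4)^2*(k + 4)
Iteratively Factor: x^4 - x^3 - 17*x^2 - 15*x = (x + 3)*(x^3 - 4*x^2 - 5*x) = (x - 5)*(x + 3)*(x^2 + x) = x*(x - 5)*(x + 3)*(x + 1)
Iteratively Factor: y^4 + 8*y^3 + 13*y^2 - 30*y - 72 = (y + 3)*(y^3 + 5*y^2 - 2*y - 24) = (y + 3)*(y + 4)*(y^2 + y - 6) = (y - 2)*(y + 3)*(y + 4)*(y + 3)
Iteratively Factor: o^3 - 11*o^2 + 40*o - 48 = (o - 4)*(o^2 - 7*o + 12) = (o - 4)*(o - 3)*(o - 4)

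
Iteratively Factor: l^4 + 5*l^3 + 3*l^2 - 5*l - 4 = (l + 1)*(l^3 + 4*l^2 - l - 4) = (l + 1)*(l + 4)*(l^2 - 1) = (l - 1)*(l + 1)*(l + 4)*(l + 1)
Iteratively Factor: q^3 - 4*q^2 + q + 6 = (q - 2)*(q^2 - 2*q - 3) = (q - 2)*(q + 1)*(q - 3)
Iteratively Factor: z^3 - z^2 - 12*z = (z)*(z^2 - z - 12) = z*(z - 4)*(z + 3)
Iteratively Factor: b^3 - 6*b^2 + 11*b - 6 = (b - 2)*(b^2 - 4*b + 3) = (b - 3)*(b - 2)*(b - 1)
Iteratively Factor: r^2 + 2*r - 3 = (r - 1)*(r + 3)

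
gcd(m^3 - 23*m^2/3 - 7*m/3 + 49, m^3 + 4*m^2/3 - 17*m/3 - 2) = 1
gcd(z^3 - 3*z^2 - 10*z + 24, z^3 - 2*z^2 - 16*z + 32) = z^2 - 6*z + 8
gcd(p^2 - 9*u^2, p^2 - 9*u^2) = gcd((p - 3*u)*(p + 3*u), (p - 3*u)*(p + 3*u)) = p^2 - 9*u^2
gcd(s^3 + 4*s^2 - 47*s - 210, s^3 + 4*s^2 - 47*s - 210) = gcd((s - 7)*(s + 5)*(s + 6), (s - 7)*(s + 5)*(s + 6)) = s^3 + 4*s^2 - 47*s - 210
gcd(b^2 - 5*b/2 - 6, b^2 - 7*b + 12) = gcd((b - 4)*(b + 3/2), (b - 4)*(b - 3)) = b - 4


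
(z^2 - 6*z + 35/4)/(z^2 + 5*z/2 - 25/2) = (z - 7/2)/(z + 5)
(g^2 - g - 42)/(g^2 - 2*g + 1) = (g^2 - g - 42)/(g^2 - 2*g + 1)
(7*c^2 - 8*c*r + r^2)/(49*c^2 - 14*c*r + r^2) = (-c + r)/(-7*c + r)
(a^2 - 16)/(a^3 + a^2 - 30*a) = (a^2 - 16)/(a*(a^2 + a - 30))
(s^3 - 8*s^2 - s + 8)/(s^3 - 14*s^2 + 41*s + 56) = (s - 1)/(s - 7)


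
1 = 1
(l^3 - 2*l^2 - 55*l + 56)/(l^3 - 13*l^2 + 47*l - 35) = (l^2 - l - 56)/(l^2 - 12*l + 35)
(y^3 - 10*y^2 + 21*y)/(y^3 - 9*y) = (y - 7)/(y + 3)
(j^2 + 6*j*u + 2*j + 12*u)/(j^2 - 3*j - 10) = (j + 6*u)/(j - 5)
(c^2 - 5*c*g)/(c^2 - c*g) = (c - 5*g)/(c - g)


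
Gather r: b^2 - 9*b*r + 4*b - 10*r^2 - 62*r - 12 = b^2 + 4*b - 10*r^2 + r*(-9*b - 62) - 12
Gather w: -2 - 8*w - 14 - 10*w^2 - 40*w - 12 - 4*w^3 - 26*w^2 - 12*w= -4*w^3 - 36*w^2 - 60*w - 28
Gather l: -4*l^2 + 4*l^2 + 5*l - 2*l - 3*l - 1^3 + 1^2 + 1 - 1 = 0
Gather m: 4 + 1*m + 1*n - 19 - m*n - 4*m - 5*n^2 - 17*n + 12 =m*(-n - 3) - 5*n^2 - 16*n - 3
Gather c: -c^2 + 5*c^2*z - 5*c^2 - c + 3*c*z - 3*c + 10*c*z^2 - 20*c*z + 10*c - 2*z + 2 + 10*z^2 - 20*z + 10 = c^2*(5*z - 6) + c*(10*z^2 - 17*z + 6) + 10*z^2 - 22*z + 12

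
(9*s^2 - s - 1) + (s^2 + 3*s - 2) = 10*s^2 + 2*s - 3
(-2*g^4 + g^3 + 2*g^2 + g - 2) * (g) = -2*g^5 + g^4 + 2*g^3 + g^2 - 2*g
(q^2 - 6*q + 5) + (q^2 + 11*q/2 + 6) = 2*q^2 - q/2 + 11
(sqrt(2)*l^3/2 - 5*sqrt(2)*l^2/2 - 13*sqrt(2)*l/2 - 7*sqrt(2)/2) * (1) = sqrt(2)*l^3/2 - 5*sqrt(2)*l^2/2 - 13*sqrt(2)*l/2 - 7*sqrt(2)/2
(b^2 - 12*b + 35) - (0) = b^2 - 12*b + 35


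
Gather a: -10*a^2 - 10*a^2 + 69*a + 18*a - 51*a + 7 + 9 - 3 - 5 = -20*a^2 + 36*a + 8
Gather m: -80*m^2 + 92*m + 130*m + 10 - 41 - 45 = -80*m^2 + 222*m - 76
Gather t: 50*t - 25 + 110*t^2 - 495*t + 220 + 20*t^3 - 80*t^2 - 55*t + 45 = 20*t^3 + 30*t^2 - 500*t + 240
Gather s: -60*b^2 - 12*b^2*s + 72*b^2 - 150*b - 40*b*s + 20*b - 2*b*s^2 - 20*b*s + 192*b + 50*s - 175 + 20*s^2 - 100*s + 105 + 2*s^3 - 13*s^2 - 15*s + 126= 12*b^2 + 62*b + 2*s^3 + s^2*(7 - 2*b) + s*(-12*b^2 - 60*b - 65) + 56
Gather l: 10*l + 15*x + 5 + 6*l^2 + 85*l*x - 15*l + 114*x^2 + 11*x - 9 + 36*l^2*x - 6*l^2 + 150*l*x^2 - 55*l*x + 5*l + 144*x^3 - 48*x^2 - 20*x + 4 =36*l^2*x + l*(150*x^2 + 30*x) + 144*x^3 + 66*x^2 + 6*x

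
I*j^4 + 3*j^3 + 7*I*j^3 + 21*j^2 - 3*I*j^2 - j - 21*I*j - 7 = (j + 7)*(j - I)^2*(I*j + 1)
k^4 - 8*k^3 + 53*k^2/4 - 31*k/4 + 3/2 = (k - 6)*(k - 1)*(k - 1/2)^2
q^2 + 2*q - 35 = (q - 5)*(q + 7)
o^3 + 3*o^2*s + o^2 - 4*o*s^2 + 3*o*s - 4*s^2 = (o + 1)*(o - s)*(o + 4*s)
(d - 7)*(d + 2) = d^2 - 5*d - 14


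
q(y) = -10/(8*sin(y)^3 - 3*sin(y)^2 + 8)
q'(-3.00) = -0.21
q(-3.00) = -1.26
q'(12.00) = 2.46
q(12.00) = -1.69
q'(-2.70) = -1.35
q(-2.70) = -1.46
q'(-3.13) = -0.01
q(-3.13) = -1.25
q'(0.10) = -0.06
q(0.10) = -1.25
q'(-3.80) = -0.55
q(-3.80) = -1.15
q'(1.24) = 0.35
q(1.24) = -0.83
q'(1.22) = 0.37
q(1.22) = -0.83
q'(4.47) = -14.83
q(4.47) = 4.66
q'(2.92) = 0.02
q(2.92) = -1.26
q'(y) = -10*(-24*sin(y)^2*cos(y) + 6*sin(y)*cos(y))/(8*sin(y)^3 - 3*sin(y)^2 + 8)^2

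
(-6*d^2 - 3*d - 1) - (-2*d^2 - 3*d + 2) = -4*d^2 - 3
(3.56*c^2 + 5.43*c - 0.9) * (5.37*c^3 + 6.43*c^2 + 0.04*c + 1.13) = 19.1172*c^5 + 52.0499*c^4 + 30.2243*c^3 - 1.547*c^2 + 6.0999*c - 1.017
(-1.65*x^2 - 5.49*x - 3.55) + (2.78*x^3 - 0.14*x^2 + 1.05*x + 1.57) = 2.78*x^3 - 1.79*x^2 - 4.44*x - 1.98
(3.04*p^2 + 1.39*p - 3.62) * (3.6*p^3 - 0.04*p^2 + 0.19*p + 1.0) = 10.944*p^5 + 4.8824*p^4 - 12.51*p^3 + 3.4489*p^2 + 0.7022*p - 3.62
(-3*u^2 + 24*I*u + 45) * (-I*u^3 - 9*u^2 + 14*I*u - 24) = 3*I*u^5 + 51*u^4 - 303*I*u^3 - 669*u^2 + 54*I*u - 1080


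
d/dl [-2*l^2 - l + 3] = -4*l - 1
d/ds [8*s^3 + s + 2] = 24*s^2 + 1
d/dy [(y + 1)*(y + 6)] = 2*y + 7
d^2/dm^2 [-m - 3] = 0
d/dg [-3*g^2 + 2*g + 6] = 2 - 6*g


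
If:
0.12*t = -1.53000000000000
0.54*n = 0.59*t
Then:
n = -13.93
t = -12.75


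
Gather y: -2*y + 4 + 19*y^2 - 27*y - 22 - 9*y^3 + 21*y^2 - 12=-9*y^3 + 40*y^2 - 29*y - 30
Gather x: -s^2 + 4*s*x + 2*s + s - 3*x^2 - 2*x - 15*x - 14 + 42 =-s^2 + 3*s - 3*x^2 + x*(4*s - 17) + 28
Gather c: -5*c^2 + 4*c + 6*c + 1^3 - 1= -5*c^2 + 10*c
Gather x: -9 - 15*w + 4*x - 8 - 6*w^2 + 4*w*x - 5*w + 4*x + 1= -6*w^2 - 20*w + x*(4*w + 8) - 16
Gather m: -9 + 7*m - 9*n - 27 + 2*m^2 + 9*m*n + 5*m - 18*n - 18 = 2*m^2 + m*(9*n + 12) - 27*n - 54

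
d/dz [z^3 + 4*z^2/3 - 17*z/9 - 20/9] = 3*z^2 + 8*z/3 - 17/9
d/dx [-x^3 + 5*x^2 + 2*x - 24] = -3*x^2 + 10*x + 2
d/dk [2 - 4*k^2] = -8*k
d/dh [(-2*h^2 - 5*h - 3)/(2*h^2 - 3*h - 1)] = 4*(4*h^2 + 4*h - 1)/(4*h^4 - 12*h^3 + 5*h^2 + 6*h + 1)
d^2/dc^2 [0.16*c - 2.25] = 0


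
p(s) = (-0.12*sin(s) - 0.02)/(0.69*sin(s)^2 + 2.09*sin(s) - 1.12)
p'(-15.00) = -0.03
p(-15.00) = -0.03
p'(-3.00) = -0.09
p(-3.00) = 0.00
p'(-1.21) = 0.01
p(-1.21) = -0.04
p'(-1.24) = 0.01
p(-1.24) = -0.04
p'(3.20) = -0.11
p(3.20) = 0.01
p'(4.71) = -0.00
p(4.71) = -0.04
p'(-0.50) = 0.04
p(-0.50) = -0.02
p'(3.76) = -0.03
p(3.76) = -0.02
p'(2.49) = -1.10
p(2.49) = -0.23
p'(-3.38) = -0.53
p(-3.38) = 0.08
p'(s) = (-1.38*sin(s)*cos(s) - 2.09*cos(s))*(-0.12*sin(s) - 0.02)/(0.69*sin(s)^2 + 2.09*sin(s) - 1.12)^2 - 0.12*cos(s)/(0.69*sin(s)^2 + 2.09*sin(s) - 1.12)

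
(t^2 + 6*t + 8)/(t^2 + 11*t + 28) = (t + 2)/(t + 7)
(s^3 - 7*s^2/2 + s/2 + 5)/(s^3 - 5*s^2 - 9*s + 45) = (2*s^3 - 7*s^2 + s + 10)/(2*(s^3 - 5*s^2 - 9*s + 45))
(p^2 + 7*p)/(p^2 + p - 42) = p/(p - 6)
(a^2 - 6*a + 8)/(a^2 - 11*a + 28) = (a - 2)/(a - 7)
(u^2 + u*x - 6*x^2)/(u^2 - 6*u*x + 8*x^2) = (-u - 3*x)/(-u + 4*x)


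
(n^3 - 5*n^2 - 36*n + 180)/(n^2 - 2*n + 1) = (n^3 - 5*n^2 - 36*n + 180)/(n^2 - 2*n + 1)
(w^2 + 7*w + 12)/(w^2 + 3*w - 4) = (w + 3)/(w - 1)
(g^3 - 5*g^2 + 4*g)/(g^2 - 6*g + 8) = g*(g - 1)/(g - 2)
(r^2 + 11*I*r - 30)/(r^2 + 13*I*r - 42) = (r + 5*I)/(r + 7*I)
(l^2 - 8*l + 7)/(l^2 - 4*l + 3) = (l - 7)/(l - 3)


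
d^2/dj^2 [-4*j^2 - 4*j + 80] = -8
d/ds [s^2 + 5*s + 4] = 2*s + 5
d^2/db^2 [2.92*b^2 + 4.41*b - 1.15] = 5.84000000000000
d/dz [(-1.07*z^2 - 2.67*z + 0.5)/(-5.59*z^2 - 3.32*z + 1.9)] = (-11.3729*z^2 + 1.524*z - 3.413)/(31.2481*z^4 + 37.1176*z^3 - 10.2196*z^2 - 12.616*z + 3.61)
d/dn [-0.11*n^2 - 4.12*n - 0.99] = -0.22*n - 4.12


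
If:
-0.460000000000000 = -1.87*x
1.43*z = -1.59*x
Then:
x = 0.25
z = -0.27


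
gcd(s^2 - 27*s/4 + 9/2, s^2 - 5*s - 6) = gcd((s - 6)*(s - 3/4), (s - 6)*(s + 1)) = s - 6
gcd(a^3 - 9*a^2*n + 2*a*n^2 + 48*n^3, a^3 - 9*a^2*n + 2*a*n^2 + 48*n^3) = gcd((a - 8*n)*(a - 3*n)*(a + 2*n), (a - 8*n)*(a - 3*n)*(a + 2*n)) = a^3 - 9*a^2*n + 2*a*n^2 + 48*n^3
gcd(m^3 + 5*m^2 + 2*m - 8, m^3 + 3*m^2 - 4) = m^2 + m - 2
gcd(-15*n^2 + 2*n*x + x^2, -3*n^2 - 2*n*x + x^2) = -3*n + x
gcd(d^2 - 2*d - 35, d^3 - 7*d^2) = d - 7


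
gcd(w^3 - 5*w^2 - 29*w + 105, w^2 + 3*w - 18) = w - 3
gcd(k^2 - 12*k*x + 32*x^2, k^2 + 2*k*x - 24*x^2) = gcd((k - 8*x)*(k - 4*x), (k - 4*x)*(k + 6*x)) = -k + 4*x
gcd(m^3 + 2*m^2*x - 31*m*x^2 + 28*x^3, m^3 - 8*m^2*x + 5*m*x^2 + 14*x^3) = 1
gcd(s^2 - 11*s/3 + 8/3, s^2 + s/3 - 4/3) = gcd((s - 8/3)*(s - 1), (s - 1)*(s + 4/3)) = s - 1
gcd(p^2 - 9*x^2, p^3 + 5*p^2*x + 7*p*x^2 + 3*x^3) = p + 3*x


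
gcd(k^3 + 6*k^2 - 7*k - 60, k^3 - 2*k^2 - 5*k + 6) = k - 3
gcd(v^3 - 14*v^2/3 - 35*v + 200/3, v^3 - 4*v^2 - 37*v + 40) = v^2 - 3*v - 40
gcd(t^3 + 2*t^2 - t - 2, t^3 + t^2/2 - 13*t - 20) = t + 2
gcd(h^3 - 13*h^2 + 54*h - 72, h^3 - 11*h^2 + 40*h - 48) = h^2 - 7*h + 12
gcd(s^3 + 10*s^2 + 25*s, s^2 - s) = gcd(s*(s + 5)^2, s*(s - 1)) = s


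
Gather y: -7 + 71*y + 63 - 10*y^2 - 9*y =-10*y^2 + 62*y + 56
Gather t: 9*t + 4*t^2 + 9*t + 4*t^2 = 8*t^2 + 18*t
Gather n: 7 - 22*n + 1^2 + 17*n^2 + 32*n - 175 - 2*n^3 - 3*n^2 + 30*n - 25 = -2*n^3 + 14*n^2 + 40*n - 192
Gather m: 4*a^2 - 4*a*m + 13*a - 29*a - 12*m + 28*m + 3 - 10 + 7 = 4*a^2 - 16*a + m*(16 - 4*a)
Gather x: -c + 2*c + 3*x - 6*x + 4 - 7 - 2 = c - 3*x - 5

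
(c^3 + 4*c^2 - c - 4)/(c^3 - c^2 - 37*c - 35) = (c^2 + 3*c - 4)/(c^2 - 2*c - 35)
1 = 1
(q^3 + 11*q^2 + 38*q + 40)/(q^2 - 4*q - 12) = (q^2 + 9*q + 20)/(q - 6)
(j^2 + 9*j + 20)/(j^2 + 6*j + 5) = (j + 4)/(j + 1)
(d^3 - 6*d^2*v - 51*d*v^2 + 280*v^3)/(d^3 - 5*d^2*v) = 1 - v/d - 56*v^2/d^2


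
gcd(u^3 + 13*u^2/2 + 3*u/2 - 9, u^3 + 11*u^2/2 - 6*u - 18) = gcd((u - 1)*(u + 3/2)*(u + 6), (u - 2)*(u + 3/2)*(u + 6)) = u^2 + 15*u/2 + 9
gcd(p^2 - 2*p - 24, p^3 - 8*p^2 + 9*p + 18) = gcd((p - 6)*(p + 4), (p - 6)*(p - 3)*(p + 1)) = p - 6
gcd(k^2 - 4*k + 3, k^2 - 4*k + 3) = k^2 - 4*k + 3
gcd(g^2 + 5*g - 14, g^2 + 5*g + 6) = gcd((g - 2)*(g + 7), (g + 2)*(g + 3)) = 1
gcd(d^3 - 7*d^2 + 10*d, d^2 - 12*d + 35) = d - 5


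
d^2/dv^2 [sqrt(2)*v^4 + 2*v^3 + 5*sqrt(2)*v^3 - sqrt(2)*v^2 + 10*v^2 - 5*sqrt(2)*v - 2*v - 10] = 12*sqrt(2)*v^2 + 12*v + 30*sqrt(2)*v - 2*sqrt(2) + 20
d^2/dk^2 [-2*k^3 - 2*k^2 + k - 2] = -12*k - 4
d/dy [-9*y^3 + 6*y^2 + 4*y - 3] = -27*y^2 + 12*y + 4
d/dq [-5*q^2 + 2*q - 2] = 2 - 10*q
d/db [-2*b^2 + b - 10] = 1 - 4*b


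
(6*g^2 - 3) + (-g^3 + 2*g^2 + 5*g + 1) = -g^3 + 8*g^2 + 5*g - 2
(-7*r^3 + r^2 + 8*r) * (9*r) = -63*r^4 + 9*r^3 + 72*r^2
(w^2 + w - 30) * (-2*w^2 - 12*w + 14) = -2*w^4 - 14*w^3 + 62*w^2 + 374*w - 420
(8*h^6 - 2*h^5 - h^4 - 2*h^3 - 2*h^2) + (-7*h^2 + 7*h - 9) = 8*h^6 - 2*h^5 - h^4 - 2*h^3 - 9*h^2 + 7*h - 9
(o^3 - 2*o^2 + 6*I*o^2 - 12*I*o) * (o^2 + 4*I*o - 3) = o^5 - 2*o^4 + 10*I*o^4 - 27*o^3 - 20*I*o^3 + 54*o^2 - 18*I*o^2 + 36*I*o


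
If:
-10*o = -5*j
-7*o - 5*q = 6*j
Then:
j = -10*q/19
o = -5*q/19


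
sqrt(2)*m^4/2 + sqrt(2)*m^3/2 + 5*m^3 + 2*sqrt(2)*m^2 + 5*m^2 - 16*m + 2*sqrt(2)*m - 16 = (m - sqrt(2))*(m + 2*sqrt(2))*(m + 4*sqrt(2))*(sqrt(2)*m/2 + sqrt(2)/2)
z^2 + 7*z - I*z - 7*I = (z + 7)*(z - I)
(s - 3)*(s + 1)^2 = s^3 - s^2 - 5*s - 3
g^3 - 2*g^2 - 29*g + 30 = (g - 6)*(g - 1)*(g + 5)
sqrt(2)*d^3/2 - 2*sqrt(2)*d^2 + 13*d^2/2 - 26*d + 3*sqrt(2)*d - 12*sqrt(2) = (d - 4)*(d + 6*sqrt(2))*(sqrt(2)*d/2 + 1/2)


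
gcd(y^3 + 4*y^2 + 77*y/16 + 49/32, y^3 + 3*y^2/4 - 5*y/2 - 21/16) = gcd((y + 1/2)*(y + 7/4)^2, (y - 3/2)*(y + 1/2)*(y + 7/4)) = y^2 + 9*y/4 + 7/8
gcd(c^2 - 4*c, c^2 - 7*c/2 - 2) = c - 4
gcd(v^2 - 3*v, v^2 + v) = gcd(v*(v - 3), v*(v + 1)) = v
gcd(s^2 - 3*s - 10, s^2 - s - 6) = s + 2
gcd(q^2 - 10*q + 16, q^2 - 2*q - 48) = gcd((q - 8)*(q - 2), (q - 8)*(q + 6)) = q - 8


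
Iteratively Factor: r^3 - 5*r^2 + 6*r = (r)*(r^2 - 5*r + 6) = r*(r - 2)*(r - 3)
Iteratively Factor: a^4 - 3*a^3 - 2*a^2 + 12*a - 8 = (a - 2)*(a^3 - a^2 - 4*a + 4) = (a - 2)*(a + 2)*(a^2 - 3*a + 2) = (a - 2)*(a - 1)*(a + 2)*(a - 2)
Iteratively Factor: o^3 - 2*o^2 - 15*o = (o - 5)*(o^2 + 3*o) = (o - 5)*(o + 3)*(o)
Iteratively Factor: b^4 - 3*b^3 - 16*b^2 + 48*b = (b - 3)*(b^3 - 16*b) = b*(b - 3)*(b^2 - 16) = b*(b - 3)*(b + 4)*(b - 4)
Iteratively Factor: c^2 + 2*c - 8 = (c - 2)*(c + 4)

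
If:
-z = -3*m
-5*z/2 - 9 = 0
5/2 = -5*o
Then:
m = -6/5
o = -1/2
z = -18/5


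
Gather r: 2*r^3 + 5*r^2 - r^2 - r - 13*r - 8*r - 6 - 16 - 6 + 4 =2*r^3 + 4*r^2 - 22*r - 24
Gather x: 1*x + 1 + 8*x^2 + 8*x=8*x^2 + 9*x + 1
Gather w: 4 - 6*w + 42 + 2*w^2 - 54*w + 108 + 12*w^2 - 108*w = 14*w^2 - 168*w + 154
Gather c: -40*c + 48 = 48 - 40*c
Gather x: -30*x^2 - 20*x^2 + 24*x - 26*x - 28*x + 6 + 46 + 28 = -50*x^2 - 30*x + 80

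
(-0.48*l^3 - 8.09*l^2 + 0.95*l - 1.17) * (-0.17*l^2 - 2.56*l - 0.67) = 0.0816*l^5 + 2.6041*l^4 + 20.8705*l^3 + 3.1872*l^2 + 2.3587*l + 0.7839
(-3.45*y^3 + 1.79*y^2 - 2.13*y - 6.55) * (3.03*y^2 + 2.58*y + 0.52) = -10.4535*y^5 - 3.4773*y^4 - 3.6297*y^3 - 24.4111*y^2 - 18.0066*y - 3.406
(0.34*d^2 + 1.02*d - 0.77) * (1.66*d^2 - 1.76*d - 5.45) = 0.5644*d^4 + 1.0948*d^3 - 4.9264*d^2 - 4.2038*d + 4.1965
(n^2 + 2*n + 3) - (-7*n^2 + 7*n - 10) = 8*n^2 - 5*n + 13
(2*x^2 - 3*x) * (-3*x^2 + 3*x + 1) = -6*x^4 + 15*x^3 - 7*x^2 - 3*x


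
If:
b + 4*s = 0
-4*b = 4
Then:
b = -1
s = 1/4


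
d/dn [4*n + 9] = 4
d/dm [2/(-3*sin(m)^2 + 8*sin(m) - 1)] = 4*(3*sin(m) - 4)*cos(m)/(3*sin(m)^2 - 8*sin(m) + 1)^2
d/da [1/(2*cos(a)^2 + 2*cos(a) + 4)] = (2*cos(a) + 1)*sin(a)/(2*(cos(a)^2 + cos(a) + 2)^2)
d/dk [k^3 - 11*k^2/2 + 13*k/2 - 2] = 3*k^2 - 11*k + 13/2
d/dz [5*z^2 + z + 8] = 10*z + 1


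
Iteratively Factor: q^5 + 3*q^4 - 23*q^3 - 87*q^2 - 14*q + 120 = (q - 1)*(q^4 + 4*q^3 - 19*q^2 - 106*q - 120) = (q - 5)*(q - 1)*(q^3 + 9*q^2 + 26*q + 24) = (q - 5)*(q - 1)*(q + 4)*(q^2 + 5*q + 6) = (q - 5)*(q - 1)*(q + 3)*(q + 4)*(q + 2)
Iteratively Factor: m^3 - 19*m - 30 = (m + 3)*(m^2 - 3*m - 10) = (m + 2)*(m + 3)*(m - 5)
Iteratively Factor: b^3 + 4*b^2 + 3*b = (b + 1)*(b^2 + 3*b) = (b + 1)*(b + 3)*(b)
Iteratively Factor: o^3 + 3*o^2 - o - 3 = (o - 1)*(o^2 + 4*o + 3) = (o - 1)*(o + 3)*(o + 1)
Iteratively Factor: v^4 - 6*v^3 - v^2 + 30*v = (v - 5)*(v^3 - v^2 - 6*v) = (v - 5)*(v + 2)*(v^2 - 3*v) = v*(v - 5)*(v + 2)*(v - 3)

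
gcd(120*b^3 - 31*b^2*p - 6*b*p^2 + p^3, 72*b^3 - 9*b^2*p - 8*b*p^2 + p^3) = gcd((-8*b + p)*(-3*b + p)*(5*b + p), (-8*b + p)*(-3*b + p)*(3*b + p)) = 24*b^2 - 11*b*p + p^2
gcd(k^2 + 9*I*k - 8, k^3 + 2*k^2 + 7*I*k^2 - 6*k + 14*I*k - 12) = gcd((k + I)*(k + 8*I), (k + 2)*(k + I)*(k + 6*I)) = k + I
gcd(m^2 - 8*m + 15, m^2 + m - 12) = m - 3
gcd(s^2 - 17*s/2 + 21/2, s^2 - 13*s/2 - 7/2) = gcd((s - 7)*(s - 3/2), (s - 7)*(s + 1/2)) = s - 7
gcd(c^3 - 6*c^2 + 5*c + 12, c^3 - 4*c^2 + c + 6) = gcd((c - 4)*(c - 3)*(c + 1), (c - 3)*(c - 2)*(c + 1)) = c^2 - 2*c - 3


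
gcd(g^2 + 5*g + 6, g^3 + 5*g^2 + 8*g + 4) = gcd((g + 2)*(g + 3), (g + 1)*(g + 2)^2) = g + 2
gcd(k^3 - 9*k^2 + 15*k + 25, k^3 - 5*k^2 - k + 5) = k^2 - 4*k - 5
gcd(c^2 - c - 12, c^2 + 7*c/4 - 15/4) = c + 3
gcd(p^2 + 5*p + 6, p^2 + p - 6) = p + 3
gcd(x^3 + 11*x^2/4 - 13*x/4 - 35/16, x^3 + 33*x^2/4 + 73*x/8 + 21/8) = x + 1/2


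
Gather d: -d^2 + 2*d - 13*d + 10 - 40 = -d^2 - 11*d - 30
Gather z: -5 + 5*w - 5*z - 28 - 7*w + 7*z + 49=-2*w + 2*z + 16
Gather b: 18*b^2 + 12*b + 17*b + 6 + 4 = 18*b^2 + 29*b + 10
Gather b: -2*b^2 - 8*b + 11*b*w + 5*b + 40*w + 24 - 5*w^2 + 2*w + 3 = -2*b^2 + b*(11*w - 3) - 5*w^2 + 42*w + 27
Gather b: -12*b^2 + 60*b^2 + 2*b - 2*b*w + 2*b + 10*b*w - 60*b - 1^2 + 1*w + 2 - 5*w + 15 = 48*b^2 + b*(8*w - 56) - 4*w + 16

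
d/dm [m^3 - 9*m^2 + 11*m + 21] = 3*m^2 - 18*m + 11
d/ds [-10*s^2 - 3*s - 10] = -20*s - 3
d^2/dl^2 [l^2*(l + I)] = 6*l + 2*I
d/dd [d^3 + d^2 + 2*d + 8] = 3*d^2 + 2*d + 2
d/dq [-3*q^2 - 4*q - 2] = -6*q - 4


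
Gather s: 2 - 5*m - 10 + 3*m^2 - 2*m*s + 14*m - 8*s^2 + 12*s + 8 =3*m^2 + 9*m - 8*s^2 + s*(12 - 2*m)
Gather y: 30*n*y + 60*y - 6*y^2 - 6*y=-6*y^2 + y*(30*n + 54)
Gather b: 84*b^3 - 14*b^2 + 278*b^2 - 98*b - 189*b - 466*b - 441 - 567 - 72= 84*b^3 + 264*b^2 - 753*b - 1080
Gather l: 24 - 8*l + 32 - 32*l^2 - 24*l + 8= -32*l^2 - 32*l + 64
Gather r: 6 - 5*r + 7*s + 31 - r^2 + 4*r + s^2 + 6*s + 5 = -r^2 - r + s^2 + 13*s + 42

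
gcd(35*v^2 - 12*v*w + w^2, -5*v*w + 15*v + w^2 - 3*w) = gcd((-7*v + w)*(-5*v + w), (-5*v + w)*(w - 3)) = 5*v - w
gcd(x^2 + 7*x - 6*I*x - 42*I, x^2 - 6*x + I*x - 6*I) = 1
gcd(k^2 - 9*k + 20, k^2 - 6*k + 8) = k - 4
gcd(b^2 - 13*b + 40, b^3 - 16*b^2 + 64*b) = b - 8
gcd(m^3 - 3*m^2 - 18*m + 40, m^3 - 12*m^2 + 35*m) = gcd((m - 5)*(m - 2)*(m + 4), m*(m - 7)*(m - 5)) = m - 5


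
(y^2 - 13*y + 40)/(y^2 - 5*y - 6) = (-y^2 + 13*y - 40)/(-y^2 + 5*y + 6)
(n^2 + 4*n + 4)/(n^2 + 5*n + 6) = (n + 2)/(n + 3)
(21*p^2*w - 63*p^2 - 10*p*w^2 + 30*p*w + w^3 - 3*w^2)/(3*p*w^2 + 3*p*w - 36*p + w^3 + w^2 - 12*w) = (21*p^2 - 10*p*w + w^2)/(3*p*w + 12*p + w^2 + 4*w)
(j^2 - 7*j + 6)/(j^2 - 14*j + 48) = (j - 1)/(j - 8)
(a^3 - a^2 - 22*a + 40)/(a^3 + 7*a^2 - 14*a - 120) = (a - 2)/(a + 6)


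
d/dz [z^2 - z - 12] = 2*z - 1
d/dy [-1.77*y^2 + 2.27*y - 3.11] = 2.27 - 3.54*y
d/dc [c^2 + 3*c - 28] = 2*c + 3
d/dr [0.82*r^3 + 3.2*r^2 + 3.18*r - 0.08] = 2.46*r^2 + 6.4*r + 3.18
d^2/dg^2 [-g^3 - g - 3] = -6*g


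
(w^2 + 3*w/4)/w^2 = (w + 3/4)/w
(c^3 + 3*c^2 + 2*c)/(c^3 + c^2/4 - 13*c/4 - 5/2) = 4*c*(c + 2)/(4*c^2 - 3*c - 10)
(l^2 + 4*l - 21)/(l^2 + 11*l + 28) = (l - 3)/(l + 4)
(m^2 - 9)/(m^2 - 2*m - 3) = (m + 3)/(m + 1)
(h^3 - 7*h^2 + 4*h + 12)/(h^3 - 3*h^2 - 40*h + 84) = (h^2 - 5*h - 6)/(h^2 - h - 42)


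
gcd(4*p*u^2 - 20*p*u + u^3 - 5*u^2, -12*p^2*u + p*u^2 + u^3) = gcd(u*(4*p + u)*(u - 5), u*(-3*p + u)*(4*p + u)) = 4*p*u + u^2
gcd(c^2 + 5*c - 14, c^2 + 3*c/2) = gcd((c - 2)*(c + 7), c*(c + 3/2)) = 1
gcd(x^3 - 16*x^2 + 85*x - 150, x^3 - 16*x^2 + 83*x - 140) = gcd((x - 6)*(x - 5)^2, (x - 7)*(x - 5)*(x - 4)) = x - 5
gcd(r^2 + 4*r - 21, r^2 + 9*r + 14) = r + 7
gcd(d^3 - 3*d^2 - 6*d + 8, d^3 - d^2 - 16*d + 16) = d^2 - 5*d + 4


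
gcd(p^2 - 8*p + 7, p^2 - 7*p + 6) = p - 1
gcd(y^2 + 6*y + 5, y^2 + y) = y + 1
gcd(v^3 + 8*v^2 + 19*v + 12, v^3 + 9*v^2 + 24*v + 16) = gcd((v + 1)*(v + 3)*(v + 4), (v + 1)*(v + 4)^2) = v^2 + 5*v + 4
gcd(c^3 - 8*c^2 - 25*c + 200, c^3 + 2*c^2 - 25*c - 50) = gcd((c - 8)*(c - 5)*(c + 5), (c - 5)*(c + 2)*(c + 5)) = c^2 - 25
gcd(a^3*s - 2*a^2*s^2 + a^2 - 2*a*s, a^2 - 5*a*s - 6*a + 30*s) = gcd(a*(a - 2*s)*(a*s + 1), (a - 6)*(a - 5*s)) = 1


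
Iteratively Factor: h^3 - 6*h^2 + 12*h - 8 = (h - 2)*(h^2 - 4*h + 4) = (h - 2)^2*(h - 2)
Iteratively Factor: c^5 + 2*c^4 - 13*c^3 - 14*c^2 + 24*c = (c - 3)*(c^4 + 5*c^3 + 2*c^2 - 8*c) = c*(c - 3)*(c^3 + 5*c^2 + 2*c - 8) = c*(c - 3)*(c + 2)*(c^2 + 3*c - 4) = c*(c - 3)*(c + 2)*(c + 4)*(c - 1)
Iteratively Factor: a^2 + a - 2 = (a - 1)*(a + 2)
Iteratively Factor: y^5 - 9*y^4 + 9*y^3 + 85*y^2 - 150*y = (y - 5)*(y^4 - 4*y^3 - 11*y^2 + 30*y) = (y - 5)^2*(y^3 + y^2 - 6*y) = y*(y - 5)^2*(y^2 + y - 6) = y*(y - 5)^2*(y - 2)*(y + 3)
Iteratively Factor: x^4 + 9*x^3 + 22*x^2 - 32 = (x - 1)*(x^3 + 10*x^2 + 32*x + 32) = (x - 1)*(x + 4)*(x^2 + 6*x + 8) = (x - 1)*(x + 4)^2*(x + 2)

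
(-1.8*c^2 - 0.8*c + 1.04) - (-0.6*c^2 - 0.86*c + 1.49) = -1.2*c^2 + 0.0599999999999999*c - 0.45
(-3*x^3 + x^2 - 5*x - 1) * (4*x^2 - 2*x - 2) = -12*x^5 + 10*x^4 - 16*x^3 + 4*x^2 + 12*x + 2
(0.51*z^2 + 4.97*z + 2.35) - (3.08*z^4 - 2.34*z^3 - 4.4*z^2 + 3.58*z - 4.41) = -3.08*z^4 + 2.34*z^3 + 4.91*z^2 + 1.39*z + 6.76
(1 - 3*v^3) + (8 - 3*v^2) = -3*v^3 - 3*v^2 + 9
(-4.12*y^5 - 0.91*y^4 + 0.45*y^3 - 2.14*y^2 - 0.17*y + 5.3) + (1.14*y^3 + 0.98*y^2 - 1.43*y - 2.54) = -4.12*y^5 - 0.91*y^4 + 1.59*y^3 - 1.16*y^2 - 1.6*y + 2.76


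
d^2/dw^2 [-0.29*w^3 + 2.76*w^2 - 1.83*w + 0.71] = 5.52 - 1.74*w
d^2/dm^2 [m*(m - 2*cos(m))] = 2*m*cos(m) + 4*sin(m) + 2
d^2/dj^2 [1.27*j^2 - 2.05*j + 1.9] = 2.54000000000000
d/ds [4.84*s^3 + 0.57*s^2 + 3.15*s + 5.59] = 14.52*s^2 + 1.14*s + 3.15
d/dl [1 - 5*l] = -5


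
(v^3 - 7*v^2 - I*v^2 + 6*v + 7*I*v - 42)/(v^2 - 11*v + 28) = (v^2 - I*v + 6)/(v - 4)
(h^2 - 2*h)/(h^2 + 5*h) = (h - 2)/(h + 5)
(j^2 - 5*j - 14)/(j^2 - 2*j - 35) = (j + 2)/(j + 5)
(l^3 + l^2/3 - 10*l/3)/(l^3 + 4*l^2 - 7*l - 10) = l*(3*l^2 + l - 10)/(3*(l^3 + 4*l^2 - 7*l - 10))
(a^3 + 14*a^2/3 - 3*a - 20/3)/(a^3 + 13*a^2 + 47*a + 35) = (a - 4/3)/(a + 7)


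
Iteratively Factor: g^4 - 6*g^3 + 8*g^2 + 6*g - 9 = (g + 1)*(g^3 - 7*g^2 + 15*g - 9) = (g - 1)*(g + 1)*(g^2 - 6*g + 9) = (g - 3)*(g - 1)*(g + 1)*(g - 3)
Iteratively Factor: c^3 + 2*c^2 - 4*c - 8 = (c + 2)*(c^2 - 4) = (c - 2)*(c + 2)*(c + 2)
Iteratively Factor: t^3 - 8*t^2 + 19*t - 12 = (t - 1)*(t^2 - 7*t + 12) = (t - 4)*(t - 1)*(t - 3)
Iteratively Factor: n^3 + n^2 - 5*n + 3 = (n + 3)*(n^2 - 2*n + 1) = (n - 1)*(n + 3)*(n - 1)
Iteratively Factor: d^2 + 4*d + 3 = (d + 1)*(d + 3)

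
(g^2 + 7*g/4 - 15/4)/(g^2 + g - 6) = (g - 5/4)/(g - 2)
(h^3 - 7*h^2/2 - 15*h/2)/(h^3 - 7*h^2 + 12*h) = (2*h^2 - 7*h - 15)/(2*(h^2 - 7*h + 12))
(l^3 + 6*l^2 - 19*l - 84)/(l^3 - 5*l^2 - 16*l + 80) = (l^2 + 10*l + 21)/(l^2 - l - 20)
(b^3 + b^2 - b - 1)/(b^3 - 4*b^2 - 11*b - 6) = (b - 1)/(b - 6)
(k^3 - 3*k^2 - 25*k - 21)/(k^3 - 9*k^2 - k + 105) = (k + 1)/(k - 5)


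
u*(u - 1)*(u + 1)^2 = u^4 + u^3 - u^2 - u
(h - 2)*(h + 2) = h^2 - 4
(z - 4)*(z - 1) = z^2 - 5*z + 4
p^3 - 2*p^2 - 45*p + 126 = (p - 6)*(p - 3)*(p + 7)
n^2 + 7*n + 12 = (n + 3)*(n + 4)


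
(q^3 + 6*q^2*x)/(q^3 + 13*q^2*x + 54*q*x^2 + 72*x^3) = q^2/(q^2 + 7*q*x + 12*x^2)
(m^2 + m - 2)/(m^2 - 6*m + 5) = (m + 2)/(m - 5)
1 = 1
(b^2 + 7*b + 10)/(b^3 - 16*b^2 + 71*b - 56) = (b^2 + 7*b + 10)/(b^3 - 16*b^2 + 71*b - 56)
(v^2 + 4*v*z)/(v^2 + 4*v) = (v + 4*z)/(v + 4)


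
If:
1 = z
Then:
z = 1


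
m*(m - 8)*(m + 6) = m^3 - 2*m^2 - 48*m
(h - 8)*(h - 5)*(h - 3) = h^3 - 16*h^2 + 79*h - 120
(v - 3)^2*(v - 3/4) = v^3 - 27*v^2/4 + 27*v/2 - 27/4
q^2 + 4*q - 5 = (q - 1)*(q + 5)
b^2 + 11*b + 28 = (b + 4)*(b + 7)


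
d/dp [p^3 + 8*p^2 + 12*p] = 3*p^2 + 16*p + 12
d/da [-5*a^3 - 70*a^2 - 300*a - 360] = -15*a^2 - 140*a - 300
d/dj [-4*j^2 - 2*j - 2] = -8*j - 2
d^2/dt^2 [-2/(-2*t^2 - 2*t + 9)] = 8*(-2*t^2 - 2*t + 2*(2*t + 1)^2 + 9)/(2*t^2 + 2*t - 9)^3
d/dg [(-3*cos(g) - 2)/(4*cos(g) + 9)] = 19*sin(g)/(4*cos(g) + 9)^2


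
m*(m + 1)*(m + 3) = m^3 + 4*m^2 + 3*m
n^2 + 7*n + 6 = (n + 1)*(n + 6)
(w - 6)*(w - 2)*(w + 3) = w^3 - 5*w^2 - 12*w + 36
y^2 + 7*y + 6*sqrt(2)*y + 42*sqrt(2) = (y + 7)*(y + 6*sqrt(2))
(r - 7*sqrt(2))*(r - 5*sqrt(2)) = r^2 - 12*sqrt(2)*r + 70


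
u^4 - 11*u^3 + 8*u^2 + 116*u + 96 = (u - 8)*(u - 6)*(u + 1)*(u + 2)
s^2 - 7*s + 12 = (s - 4)*(s - 3)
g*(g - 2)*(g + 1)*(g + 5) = g^4 + 4*g^3 - 7*g^2 - 10*g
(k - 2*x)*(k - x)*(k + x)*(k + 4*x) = k^4 + 2*k^3*x - 9*k^2*x^2 - 2*k*x^3 + 8*x^4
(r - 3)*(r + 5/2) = r^2 - r/2 - 15/2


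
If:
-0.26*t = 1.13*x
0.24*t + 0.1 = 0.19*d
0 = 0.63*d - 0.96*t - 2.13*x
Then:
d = -0.76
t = -1.02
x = 0.23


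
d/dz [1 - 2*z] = -2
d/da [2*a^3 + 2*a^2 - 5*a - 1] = 6*a^2 + 4*a - 5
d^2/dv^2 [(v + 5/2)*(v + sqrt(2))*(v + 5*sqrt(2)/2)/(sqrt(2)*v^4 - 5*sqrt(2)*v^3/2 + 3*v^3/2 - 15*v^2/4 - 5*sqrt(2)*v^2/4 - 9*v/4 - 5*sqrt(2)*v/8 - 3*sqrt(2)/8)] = 4*(256*v^9 + 1920*v^8 + 2688*sqrt(2)*v^8 + 7872*v^7 + 9600*sqrt(2)*v^7 - 29536*sqrt(2)*v^6 + 36480*v^6 - 156336*v^5 + 61440*sqrt(2)*v^5 - 100680*sqrt(2)*v^4 + 163800*v^4 + 22596*v^3 + 109160*sqrt(2)*v^3 + 54774*sqrt(2)*v^2 + 84360*v^2 + 27858*v + 21600*sqrt(2)*v + 1311*sqrt(2) + 5750)/(512*sqrt(2)*v^12 - 3840*sqrt(2)*v^11 + 2304*v^11 - 17280*v^10 + 9408*sqrt(2)*v^10 - 12320*sqrt(2)*v^9 + 34848*v^9 + 720*v^8 + 19680*sqrt(2)*v^8 - 20376*v^7 + 1920*sqrt(2)*v^7 - 39340*sqrt(2)*v^6 - 26100*v^6 - 48816*v^5 - 32070*sqrt(2)*v^5 - 33030*v^4 - 18300*sqrt(2)*v^4 - 8855*sqrt(2)*v^3 - 9882*v^3 - 1953*sqrt(2)*v^2 - 2430*v^2 - 486*v - 135*sqrt(2)*v - 27*sqrt(2))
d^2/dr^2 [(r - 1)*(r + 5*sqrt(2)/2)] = 2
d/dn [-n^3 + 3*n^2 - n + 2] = -3*n^2 + 6*n - 1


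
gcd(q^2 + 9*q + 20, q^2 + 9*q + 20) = q^2 + 9*q + 20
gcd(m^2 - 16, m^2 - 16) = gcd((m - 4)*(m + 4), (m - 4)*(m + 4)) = m^2 - 16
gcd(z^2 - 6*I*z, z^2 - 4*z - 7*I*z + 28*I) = 1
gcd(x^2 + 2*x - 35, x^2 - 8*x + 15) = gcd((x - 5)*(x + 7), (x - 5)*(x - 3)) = x - 5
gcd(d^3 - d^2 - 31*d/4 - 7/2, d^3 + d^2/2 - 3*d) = d + 2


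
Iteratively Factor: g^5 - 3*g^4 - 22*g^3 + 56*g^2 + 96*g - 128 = (g - 4)*(g^4 + g^3 - 18*g^2 - 16*g + 32) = (g - 4)*(g + 2)*(g^3 - g^2 - 16*g + 16) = (g - 4)*(g - 1)*(g + 2)*(g^2 - 16) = (g - 4)^2*(g - 1)*(g + 2)*(g + 4)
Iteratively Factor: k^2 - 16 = (k - 4)*(k + 4)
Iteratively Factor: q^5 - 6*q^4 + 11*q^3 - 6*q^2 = (q)*(q^4 - 6*q^3 + 11*q^2 - 6*q) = q*(q - 3)*(q^3 - 3*q^2 + 2*q) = q*(q - 3)*(q - 2)*(q^2 - q) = q^2*(q - 3)*(q - 2)*(q - 1)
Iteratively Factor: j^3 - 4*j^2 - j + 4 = (j - 1)*(j^2 - 3*j - 4) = (j - 4)*(j - 1)*(j + 1)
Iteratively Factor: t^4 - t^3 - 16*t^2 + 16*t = (t)*(t^3 - t^2 - 16*t + 16) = t*(t + 4)*(t^2 - 5*t + 4) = t*(t - 1)*(t + 4)*(t - 4)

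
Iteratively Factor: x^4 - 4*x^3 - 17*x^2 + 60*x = (x - 5)*(x^3 + x^2 - 12*x) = (x - 5)*(x + 4)*(x^2 - 3*x) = x*(x - 5)*(x + 4)*(x - 3)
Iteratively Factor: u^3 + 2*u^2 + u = (u)*(u^2 + 2*u + 1) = u*(u + 1)*(u + 1)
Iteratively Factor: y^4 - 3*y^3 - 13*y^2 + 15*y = (y + 3)*(y^3 - 6*y^2 + 5*y) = y*(y + 3)*(y^2 - 6*y + 5) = y*(y - 5)*(y + 3)*(y - 1)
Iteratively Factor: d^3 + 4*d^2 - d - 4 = (d - 1)*(d^2 + 5*d + 4) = (d - 1)*(d + 1)*(d + 4)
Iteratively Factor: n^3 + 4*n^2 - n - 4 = (n + 1)*(n^2 + 3*n - 4) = (n - 1)*(n + 1)*(n + 4)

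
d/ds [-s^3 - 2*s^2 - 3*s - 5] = -3*s^2 - 4*s - 3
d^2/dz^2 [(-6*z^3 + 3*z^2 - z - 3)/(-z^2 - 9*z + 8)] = 2*(562*z^3 - 1359*z^2 + 1257*z + 147)/(z^6 + 27*z^5 + 219*z^4 + 297*z^3 - 1752*z^2 + 1728*z - 512)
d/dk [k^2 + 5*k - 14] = 2*k + 5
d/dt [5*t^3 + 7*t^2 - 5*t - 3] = 15*t^2 + 14*t - 5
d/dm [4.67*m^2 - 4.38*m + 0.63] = 9.34*m - 4.38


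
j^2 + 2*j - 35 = (j - 5)*(j + 7)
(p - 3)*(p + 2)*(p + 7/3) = p^3 + 4*p^2/3 - 25*p/3 - 14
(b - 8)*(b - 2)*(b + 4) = b^3 - 6*b^2 - 24*b + 64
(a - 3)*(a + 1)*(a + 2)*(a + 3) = a^4 + 3*a^3 - 7*a^2 - 27*a - 18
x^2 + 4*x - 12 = (x - 2)*(x + 6)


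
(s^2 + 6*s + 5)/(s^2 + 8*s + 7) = (s + 5)/(s + 7)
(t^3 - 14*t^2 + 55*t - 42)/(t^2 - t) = t - 13 + 42/t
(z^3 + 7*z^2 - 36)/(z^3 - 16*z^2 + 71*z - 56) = (z^3 + 7*z^2 - 36)/(z^3 - 16*z^2 + 71*z - 56)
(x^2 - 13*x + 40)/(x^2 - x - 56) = (x - 5)/(x + 7)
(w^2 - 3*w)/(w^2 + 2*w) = (w - 3)/(w + 2)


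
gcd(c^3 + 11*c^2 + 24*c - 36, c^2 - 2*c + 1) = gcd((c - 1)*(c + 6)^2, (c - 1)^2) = c - 1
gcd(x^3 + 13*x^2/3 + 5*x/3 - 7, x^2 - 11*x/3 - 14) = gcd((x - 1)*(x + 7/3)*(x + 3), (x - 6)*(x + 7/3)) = x + 7/3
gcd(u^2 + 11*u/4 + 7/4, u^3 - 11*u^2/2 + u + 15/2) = u + 1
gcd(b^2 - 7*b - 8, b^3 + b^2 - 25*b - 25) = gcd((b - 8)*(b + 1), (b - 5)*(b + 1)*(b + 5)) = b + 1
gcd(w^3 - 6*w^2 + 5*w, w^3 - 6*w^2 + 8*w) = w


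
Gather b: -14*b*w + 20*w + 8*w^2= -14*b*w + 8*w^2 + 20*w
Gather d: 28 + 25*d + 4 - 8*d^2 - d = -8*d^2 + 24*d + 32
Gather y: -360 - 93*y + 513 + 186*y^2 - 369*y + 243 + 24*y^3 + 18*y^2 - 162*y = 24*y^3 + 204*y^2 - 624*y + 396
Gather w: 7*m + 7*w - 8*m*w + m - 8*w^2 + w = 8*m - 8*w^2 + w*(8 - 8*m)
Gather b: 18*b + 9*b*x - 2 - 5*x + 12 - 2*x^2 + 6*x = b*(9*x + 18) - 2*x^2 + x + 10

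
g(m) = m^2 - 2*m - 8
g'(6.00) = 10.00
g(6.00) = 16.00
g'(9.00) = 16.00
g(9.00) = 55.00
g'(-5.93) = -13.86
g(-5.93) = 39.02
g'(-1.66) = -5.32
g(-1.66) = -1.92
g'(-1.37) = -4.74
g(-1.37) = -3.38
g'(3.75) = 5.50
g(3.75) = -1.44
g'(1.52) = 1.04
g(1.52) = -8.73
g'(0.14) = -1.72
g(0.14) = -8.26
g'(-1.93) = -5.86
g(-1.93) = -0.42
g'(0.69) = -0.62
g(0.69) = -8.90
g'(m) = 2*m - 2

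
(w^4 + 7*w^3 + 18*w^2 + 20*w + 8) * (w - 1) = w^5 + 6*w^4 + 11*w^3 + 2*w^2 - 12*w - 8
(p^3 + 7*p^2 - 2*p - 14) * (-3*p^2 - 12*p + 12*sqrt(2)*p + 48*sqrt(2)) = -3*p^5 - 33*p^4 + 12*sqrt(2)*p^4 - 78*p^3 + 132*sqrt(2)*p^3 + 66*p^2 + 312*sqrt(2)*p^2 - 264*sqrt(2)*p + 168*p - 672*sqrt(2)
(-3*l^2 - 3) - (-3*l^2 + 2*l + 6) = -2*l - 9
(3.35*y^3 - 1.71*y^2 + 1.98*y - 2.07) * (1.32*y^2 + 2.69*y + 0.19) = 4.422*y^5 + 6.7543*y^4 - 1.3498*y^3 + 2.2689*y^2 - 5.1921*y - 0.3933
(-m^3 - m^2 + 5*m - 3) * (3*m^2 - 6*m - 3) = -3*m^5 + 3*m^4 + 24*m^3 - 36*m^2 + 3*m + 9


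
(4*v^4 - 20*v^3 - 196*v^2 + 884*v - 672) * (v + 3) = 4*v^5 - 8*v^4 - 256*v^3 + 296*v^2 + 1980*v - 2016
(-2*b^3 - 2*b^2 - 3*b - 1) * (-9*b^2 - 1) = 18*b^5 + 18*b^4 + 29*b^3 + 11*b^2 + 3*b + 1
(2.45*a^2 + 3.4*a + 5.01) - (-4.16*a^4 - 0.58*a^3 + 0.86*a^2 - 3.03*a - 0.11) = 4.16*a^4 + 0.58*a^3 + 1.59*a^2 + 6.43*a + 5.12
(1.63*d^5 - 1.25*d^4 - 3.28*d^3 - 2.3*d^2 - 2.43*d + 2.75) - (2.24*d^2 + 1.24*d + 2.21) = 1.63*d^5 - 1.25*d^4 - 3.28*d^3 - 4.54*d^2 - 3.67*d + 0.54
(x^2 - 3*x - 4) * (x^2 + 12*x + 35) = x^4 + 9*x^3 - 5*x^2 - 153*x - 140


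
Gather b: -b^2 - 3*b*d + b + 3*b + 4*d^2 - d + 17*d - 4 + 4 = -b^2 + b*(4 - 3*d) + 4*d^2 + 16*d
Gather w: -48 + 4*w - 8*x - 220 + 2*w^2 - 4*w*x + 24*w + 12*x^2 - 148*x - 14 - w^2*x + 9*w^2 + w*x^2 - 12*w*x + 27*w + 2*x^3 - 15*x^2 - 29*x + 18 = w^2*(11 - x) + w*(x^2 - 16*x + 55) + 2*x^3 - 3*x^2 - 185*x - 264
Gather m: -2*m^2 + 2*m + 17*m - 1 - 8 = -2*m^2 + 19*m - 9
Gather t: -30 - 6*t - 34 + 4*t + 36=-2*t - 28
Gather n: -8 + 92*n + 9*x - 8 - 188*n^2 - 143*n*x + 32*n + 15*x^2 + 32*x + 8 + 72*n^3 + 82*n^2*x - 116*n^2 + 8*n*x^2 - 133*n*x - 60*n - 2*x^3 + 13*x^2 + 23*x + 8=72*n^3 + n^2*(82*x - 304) + n*(8*x^2 - 276*x + 64) - 2*x^3 + 28*x^2 + 64*x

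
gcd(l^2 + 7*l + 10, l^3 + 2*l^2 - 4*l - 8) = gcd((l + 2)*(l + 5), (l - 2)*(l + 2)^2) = l + 2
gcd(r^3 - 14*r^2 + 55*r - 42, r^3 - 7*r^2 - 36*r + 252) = r^2 - 13*r + 42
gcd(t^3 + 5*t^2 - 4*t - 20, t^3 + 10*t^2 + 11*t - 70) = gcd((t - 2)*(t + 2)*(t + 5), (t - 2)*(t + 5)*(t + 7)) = t^2 + 3*t - 10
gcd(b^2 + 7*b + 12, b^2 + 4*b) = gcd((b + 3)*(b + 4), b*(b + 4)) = b + 4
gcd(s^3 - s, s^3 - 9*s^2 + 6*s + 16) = s + 1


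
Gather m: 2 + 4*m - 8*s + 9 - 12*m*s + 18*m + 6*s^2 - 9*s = m*(22 - 12*s) + 6*s^2 - 17*s + 11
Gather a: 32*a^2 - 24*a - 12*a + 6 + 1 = 32*a^2 - 36*a + 7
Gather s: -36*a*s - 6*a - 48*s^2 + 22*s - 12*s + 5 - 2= -6*a - 48*s^2 + s*(10 - 36*a) + 3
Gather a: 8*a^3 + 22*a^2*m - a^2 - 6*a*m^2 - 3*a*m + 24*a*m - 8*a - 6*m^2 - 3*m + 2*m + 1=8*a^3 + a^2*(22*m - 1) + a*(-6*m^2 + 21*m - 8) - 6*m^2 - m + 1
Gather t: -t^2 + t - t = -t^2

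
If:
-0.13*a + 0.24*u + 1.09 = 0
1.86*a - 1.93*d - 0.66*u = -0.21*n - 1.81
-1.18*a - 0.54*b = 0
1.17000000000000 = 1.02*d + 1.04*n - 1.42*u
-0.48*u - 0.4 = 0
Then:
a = 6.85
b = -14.96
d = 7.07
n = -6.94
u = -0.83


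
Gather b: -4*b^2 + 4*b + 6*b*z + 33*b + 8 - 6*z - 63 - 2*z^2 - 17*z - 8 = -4*b^2 + b*(6*z + 37) - 2*z^2 - 23*z - 63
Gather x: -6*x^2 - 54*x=-6*x^2 - 54*x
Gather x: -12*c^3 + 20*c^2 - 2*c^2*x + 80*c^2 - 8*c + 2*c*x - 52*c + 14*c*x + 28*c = -12*c^3 + 100*c^2 - 32*c + x*(-2*c^2 + 16*c)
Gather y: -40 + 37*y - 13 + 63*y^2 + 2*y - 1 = 63*y^2 + 39*y - 54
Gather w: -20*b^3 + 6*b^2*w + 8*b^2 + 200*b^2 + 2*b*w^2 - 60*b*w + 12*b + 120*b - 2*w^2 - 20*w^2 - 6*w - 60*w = -20*b^3 + 208*b^2 + 132*b + w^2*(2*b - 22) + w*(6*b^2 - 60*b - 66)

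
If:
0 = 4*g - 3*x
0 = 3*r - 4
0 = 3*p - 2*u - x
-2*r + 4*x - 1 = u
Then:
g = 3*x/4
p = 3*x - 22/9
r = 4/3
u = 4*x - 11/3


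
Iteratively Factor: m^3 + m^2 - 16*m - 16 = (m + 1)*(m^2 - 16) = (m + 1)*(m + 4)*(m - 4)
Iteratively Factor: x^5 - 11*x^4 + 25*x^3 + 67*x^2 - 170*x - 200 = (x + 2)*(x^4 - 13*x^3 + 51*x^2 - 35*x - 100) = (x + 1)*(x + 2)*(x^3 - 14*x^2 + 65*x - 100) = (x - 5)*(x + 1)*(x + 2)*(x^2 - 9*x + 20) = (x - 5)*(x - 4)*(x + 1)*(x + 2)*(x - 5)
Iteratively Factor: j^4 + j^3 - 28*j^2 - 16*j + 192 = (j + 4)*(j^3 - 3*j^2 - 16*j + 48) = (j - 3)*(j + 4)*(j^2 - 16) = (j - 4)*(j - 3)*(j + 4)*(j + 4)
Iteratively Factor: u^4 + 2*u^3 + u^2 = (u)*(u^3 + 2*u^2 + u) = u*(u + 1)*(u^2 + u) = u^2*(u + 1)*(u + 1)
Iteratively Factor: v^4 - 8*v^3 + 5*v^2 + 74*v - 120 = (v - 5)*(v^3 - 3*v^2 - 10*v + 24) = (v - 5)*(v - 2)*(v^2 - v - 12) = (v - 5)*(v - 2)*(v + 3)*(v - 4)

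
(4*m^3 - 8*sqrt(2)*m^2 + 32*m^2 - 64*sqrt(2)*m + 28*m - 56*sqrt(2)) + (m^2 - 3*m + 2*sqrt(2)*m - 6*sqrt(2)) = 4*m^3 - 8*sqrt(2)*m^2 + 33*m^2 - 62*sqrt(2)*m + 25*m - 62*sqrt(2)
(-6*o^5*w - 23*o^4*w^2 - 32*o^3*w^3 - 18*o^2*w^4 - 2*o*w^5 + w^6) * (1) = -6*o^5*w - 23*o^4*w^2 - 32*o^3*w^3 - 18*o^2*w^4 - 2*o*w^5 + w^6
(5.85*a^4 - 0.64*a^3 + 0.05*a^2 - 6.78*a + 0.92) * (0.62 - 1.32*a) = -7.722*a^5 + 4.4718*a^4 - 0.4628*a^3 + 8.9806*a^2 - 5.418*a + 0.5704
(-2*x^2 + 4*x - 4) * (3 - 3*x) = 6*x^3 - 18*x^2 + 24*x - 12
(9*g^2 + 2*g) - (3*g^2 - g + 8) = 6*g^2 + 3*g - 8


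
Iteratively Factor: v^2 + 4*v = (v)*(v + 4)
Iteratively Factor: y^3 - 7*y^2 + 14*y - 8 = (y - 4)*(y^2 - 3*y + 2) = (y - 4)*(y - 1)*(y - 2)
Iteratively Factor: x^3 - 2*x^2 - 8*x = (x)*(x^2 - 2*x - 8) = x*(x + 2)*(x - 4)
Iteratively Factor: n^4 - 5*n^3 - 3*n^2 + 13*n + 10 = (n + 1)*(n^3 - 6*n^2 + 3*n + 10) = (n + 1)^2*(n^2 - 7*n + 10) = (n - 5)*(n + 1)^2*(n - 2)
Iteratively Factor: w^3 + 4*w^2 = (w)*(w^2 + 4*w) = w^2*(w + 4)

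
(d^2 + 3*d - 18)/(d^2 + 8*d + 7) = (d^2 + 3*d - 18)/(d^2 + 8*d + 7)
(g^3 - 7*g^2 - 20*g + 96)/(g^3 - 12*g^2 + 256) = (g - 3)/(g - 8)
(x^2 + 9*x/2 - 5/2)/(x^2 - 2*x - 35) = (x - 1/2)/(x - 7)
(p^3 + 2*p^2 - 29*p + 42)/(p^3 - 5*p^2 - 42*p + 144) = (p^2 + 5*p - 14)/(p^2 - 2*p - 48)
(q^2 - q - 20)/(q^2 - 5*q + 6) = (q^2 - q - 20)/(q^2 - 5*q + 6)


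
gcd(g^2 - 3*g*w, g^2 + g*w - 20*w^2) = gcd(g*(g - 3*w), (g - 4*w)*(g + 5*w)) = 1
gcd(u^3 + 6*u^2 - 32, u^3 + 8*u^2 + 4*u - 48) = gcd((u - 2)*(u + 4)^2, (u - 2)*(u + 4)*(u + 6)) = u^2 + 2*u - 8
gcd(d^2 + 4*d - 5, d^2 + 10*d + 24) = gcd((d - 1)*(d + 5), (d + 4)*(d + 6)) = 1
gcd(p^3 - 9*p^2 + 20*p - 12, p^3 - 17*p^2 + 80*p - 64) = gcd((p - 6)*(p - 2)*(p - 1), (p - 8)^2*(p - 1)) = p - 1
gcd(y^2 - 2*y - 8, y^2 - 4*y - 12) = y + 2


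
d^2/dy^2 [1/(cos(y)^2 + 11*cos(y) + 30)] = (-4*sin(y)^4 + 3*sin(y)^2 + 1485*cos(y)/4 - 33*cos(3*y)/4 + 183)/((cos(y) + 5)^3*(cos(y) + 6)^3)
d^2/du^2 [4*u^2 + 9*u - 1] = 8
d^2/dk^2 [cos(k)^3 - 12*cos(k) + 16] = 9*(sin(k)^2 + 1)*cos(k)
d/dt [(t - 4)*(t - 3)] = 2*t - 7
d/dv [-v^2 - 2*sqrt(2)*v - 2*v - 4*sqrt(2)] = -2*v - 2*sqrt(2) - 2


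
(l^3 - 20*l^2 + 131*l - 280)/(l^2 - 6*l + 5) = (l^2 - 15*l + 56)/(l - 1)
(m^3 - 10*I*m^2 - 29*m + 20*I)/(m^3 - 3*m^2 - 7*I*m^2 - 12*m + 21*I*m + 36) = (m^2 - 6*I*m - 5)/(m^2 - 3*m*(1 + I) + 9*I)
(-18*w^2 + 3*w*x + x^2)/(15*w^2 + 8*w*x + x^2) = (-18*w^2 + 3*w*x + x^2)/(15*w^2 + 8*w*x + x^2)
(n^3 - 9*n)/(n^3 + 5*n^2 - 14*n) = (n^2 - 9)/(n^2 + 5*n - 14)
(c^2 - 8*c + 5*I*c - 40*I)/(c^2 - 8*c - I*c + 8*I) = (c + 5*I)/(c - I)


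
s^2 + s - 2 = (s - 1)*(s + 2)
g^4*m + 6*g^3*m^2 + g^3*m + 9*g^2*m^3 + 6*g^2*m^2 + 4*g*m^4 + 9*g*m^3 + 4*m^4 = (g + m)^2*(g + 4*m)*(g*m + m)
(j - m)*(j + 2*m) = j^2 + j*m - 2*m^2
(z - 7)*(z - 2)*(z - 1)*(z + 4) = z^4 - 6*z^3 - 17*z^2 + 78*z - 56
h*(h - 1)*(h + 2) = h^3 + h^2 - 2*h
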